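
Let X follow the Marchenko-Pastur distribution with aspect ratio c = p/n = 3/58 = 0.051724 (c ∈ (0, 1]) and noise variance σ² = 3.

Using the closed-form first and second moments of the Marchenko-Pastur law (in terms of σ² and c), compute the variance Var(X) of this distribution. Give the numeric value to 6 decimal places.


Recall the MP moments m_1 = E[X] = σ² and m_2 = E[X²] = σ⁴ (1 + c).
m_1 = E[X] = σ² = 3, so m_1² = 9.
m_2 = E[X²] = σ⁴ (1 + c) = 9 · (1 + 0.051724) = 9 · 1.051724 = 9.465517.
(Note m_2 − m_1² simplifies to c · σ⁴ = 0.051724 · 9.)

Var(X) = m_2 − m_1² = 9.465517 − 9 = 0.465517.


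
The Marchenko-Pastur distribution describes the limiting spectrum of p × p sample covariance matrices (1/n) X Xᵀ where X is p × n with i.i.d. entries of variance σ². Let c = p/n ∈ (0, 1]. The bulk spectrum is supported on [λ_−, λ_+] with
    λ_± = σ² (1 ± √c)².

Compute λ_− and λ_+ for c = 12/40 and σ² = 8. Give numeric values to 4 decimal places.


c = 12/40 = 0.300000; √c = 0.547723.
λ_− = σ² (1 − √c)² = 8 · (1 − 0.547723)² = 8 · (0.452277)² = 1.636439.
λ_+ = σ² (1 + √c)² = 8 · (1 + 0.547723)² = 8 · (1.547723)² = 19.163561.

Rounded to 4 decimal places: λ_− ≈ 1.6364, λ_+ ≈ 19.1636.


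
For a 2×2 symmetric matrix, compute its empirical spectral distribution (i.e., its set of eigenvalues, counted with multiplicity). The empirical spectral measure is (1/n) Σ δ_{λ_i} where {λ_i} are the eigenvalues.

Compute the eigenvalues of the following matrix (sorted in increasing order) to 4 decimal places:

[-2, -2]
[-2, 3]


Since M is real symmetric, both eigenvalues are real; they are the roots of det(λI − M) = λ² − (tr M) λ + det M.
tr M = -2 + 3 = 1.
det M = (-2)·3 − (-2)² = -6 − 4 = -10.
Characteristic polynomial: λ² − λ − 10 = 0.
Discriminant Δ = (tr M)² − 4·det M = 1 − (-40) = 41; √Δ = 6.403124.
λ = (tr M ± √Δ)/2 = (1 ± 6.403124)/2, giving (tr M − √Δ)/2 = -2.7016 and (tr M + √Δ)/2 = 3.7016.

Eigenvalues sorted in increasing order: [-2.7016, 3.7016].


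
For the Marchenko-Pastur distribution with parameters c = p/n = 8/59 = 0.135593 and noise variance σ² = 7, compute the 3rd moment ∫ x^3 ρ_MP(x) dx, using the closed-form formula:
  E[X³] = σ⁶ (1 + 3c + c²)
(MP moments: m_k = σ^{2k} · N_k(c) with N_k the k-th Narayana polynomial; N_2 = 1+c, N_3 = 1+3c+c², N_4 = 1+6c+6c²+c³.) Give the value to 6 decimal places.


E[X³] = σ⁶ (1 + 3c + c²) (third MP moment). With σ² = 7 (so σ⁶ = 343) and c = 8/59 = 0.135593: E[X³] = 343 · (1 + 3·0.135593 + (0.135593)²) = 343 · 1.425165.

So E[X^3] = 488.831658.


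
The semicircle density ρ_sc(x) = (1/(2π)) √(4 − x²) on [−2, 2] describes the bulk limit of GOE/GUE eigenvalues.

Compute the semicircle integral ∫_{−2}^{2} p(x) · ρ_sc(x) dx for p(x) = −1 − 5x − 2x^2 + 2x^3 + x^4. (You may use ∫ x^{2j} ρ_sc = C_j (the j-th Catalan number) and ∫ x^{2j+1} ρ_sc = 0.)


Write p(x) = Σ a_i x^i, split into monomials and integrate each against ρ_sc separately.
Using ∫ x^{2j} ρ_sc = C_j = (1/(j+1)) C(2j, j) (Catalan numbers) and ∫ x^{2j+1} ρ_sc = 0 (odd monomials vanish by symmetry):
  i = 0 (even): a_0 · C_{0} = -1 · 1 = -1
  i = 1 (odd): ∫ x^1 ρ_sc = 0 (vanishes)
  i = 2 (even): a_2 · C_{1} = -2 · 1 = -2
  i = 3 (odd): ∫ x^3 ρ_sc = 0 (vanishes)
  i = 4 (even): a_4 · C_{2} = 1 · 2 = 2

Summing the contributions: ∫_{−2}^{2} p(x) ρ_sc(x) dx = (-1) + (-2) + 2 = -1.


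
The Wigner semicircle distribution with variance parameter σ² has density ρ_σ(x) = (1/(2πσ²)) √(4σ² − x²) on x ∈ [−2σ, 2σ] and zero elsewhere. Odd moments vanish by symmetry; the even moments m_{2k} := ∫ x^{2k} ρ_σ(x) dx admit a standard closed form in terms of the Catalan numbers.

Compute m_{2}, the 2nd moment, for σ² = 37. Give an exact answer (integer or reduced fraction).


By the scaled semicircle moment identity, m_{2k} = σ^{2k} · C_k with k = 1.
C_1 = (1/(k+1)) · C(2k, k) = (1/2) · C(2, 1) = (1/2) · 2 = 1.
σ^{2k} = (σ²)^k = (37)^1 = 37.

Therefore m_{2} = σ^{2} · C_1 = 37 · 1 = 37.


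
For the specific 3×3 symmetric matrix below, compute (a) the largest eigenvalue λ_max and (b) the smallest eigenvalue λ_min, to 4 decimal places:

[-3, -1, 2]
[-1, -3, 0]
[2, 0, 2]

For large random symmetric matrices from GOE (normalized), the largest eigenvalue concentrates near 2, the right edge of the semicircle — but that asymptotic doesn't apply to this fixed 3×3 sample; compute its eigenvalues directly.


Since M is real symmetric, all three eigenvalues are real; they are the roots of det(λI − M) = λ³ − (tr M) λ² + s λ − det M, where s is the sum of the principal 2×2 minors.
tr M = -3 + (-3) + 2 = -4.
s = ((-3)·(-3) − (-1)²) + ((-3)·2 − 2²) + ((-3)·2 − 0²) = 8 + (-10) + (-6) = -8.
det M (expand along row 1) = (-3)·(-6) − (-1)·(-2) + 2·6 = 28.
Characteristic polynomial: λ³ + 4λ² − 8λ − 28 = 0.
Substitute λ = y + (tr M)/3 = y − 1.333333 to remove the quadratic term: y³ + p·y + q = 0 with p = s − (tr M)²/3 = -13.333333 and q = −2(tr M)³/27 + (tr M)·s/3 − det M = -12.592593.
Three real roots ⇒ use the trigonometric (Viète) form: r = 2√(−p/3) = 4.216370, φ = arccos(3q/(p·r)) = arccos(0.671984) = 0.833912 rad.
y_k = r·cos(φ/3 − 2πk/3) for k = 0, 1, 2 gives y = 4.054522, -1.025277, -3.029245.
λ_k = y_k − 1.333333 gives λ = 2.7212, -2.3586, -4.3626 (check: the sum is -4.0000 = tr M).

Hence λ_max = 2.7212 and λ_min = -4.3626.


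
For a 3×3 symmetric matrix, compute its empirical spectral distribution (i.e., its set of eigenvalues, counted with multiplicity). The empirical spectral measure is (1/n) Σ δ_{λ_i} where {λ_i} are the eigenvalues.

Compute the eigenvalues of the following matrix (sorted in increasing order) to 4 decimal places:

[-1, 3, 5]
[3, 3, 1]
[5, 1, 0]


Since M is real symmetric, all three eigenvalues are real; they are the roots of det(λI − M) = λ³ − (tr M) λ² + s λ − det M, where s is the sum of the principal 2×2 minors.
tr M = -1 + 3 + 0 = 2.
s = ((-1)·3 − 3²) + ((-1)·0 − 5²) + (3·0 − 1²) = -12 + (-25) + (-1) = -38.
det M (expand along row 1) = (-1)·(-1) − 3·(-5) + 5·(-12) = -44.
Characteristic polynomial: λ³ − 2λ² − 38λ + 44 = 0.
Substitute λ = y + (tr M)/3 = y + 0.666667 to remove the quadratic term: y³ + p·y + q = 0 with p = s − (tr M)²/3 = -39.333333 and q = −2(tr M)³/27 + (tr M)·s/3 − det M = 18.074074.
Three real roots ⇒ use the trigonometric (Viète) form: r = 2√(−p/3) = 7.241854, φ = arccos(3q/(p·r)) = arccos(-0.190356) = 1.762321 rad.
y_k = r·cos(φ/3 − 2πk/3) for k = 0, 1, 2 gives y = 6.027844, 0.462018, -6.489862.
λ_k = y_k + 0.666667 gives λ = 6.6945, 1.1287, -5.8232 (check: the sum is 2.0000 = tr M).

Eigenvalues sorted in increasing order: [-5.8232, 1.1287, 6.6945].


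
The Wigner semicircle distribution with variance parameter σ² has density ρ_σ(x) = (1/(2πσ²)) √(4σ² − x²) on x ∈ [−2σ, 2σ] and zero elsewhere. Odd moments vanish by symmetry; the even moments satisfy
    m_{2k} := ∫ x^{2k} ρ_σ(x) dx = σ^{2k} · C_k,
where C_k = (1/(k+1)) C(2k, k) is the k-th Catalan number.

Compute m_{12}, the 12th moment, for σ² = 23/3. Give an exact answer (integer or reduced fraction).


By the scaled semicircle moment identity, m_{2k} = σ^{2k} · C_k with k = 6.
C_6 = (1/(k+1)) · C(2k, k) = (1/7) · C(12, 6) = (1/7) · 924 = 132.
σ^{2k} = (σ²)^k = (23/3)^6 = 148035889/729.

Therefore m_{12} = σ^{12} · C_6 = (148035889/729) · 132 = 6513579116/243.


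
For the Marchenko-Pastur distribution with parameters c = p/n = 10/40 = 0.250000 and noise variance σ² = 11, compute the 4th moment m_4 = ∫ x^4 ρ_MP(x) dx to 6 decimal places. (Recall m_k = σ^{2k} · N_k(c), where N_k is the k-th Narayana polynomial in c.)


E[X⁴] = σ⁸ (1 + 6c + 6c² + c³) (fourth MP moment). With σ² = 11 (so σ⁸ = 14641) and c = 10/40 = 0.250000: E[X⁴] = 14641 · (1 + 6·0.250000 + 6·(0.250000)² + (0.250000)³) = 14641 · 2.890625.

So E[X^4] = 42321.640625.


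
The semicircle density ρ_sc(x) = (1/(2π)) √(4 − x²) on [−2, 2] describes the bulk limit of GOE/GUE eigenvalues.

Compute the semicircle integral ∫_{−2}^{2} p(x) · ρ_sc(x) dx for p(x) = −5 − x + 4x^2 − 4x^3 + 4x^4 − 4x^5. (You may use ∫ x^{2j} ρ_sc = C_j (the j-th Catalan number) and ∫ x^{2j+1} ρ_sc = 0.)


Write p(x) = Σ a_i x^i, split into monomials and integrate each against ρ_sc separately.
Using ∫ x^{2j} ρ_sc = C_j = (1/(j+1)) C(2j, j) (Catalan numbers) and ∫ x^{2j+1} ρ_sc = 0 (odd monomials vanish by symmetry):
  i = 0 (even): a_0 · C_{0} = -5 · 1 = -5
  i = 1 (odd): ∫ x^1 ρ_sc = 0 (vanishes)
  i = 2 (even): a_2 · C_{1} = 4 · 1 = 4
  i = 3 (odd): ∫ x^3 ρ_sc = 0 (vanishes)
  i = 4 (even): a_4 · C_{2} = 4 · 2 = 8
  i = 5 (odd): ∫ x^5 ρ_sc = 0 (vanishes)

Summing the contributions: ∫_{−2}^{2} p(x) ρ_sc(x) dx = (-5) + 4 + 8 = 7.


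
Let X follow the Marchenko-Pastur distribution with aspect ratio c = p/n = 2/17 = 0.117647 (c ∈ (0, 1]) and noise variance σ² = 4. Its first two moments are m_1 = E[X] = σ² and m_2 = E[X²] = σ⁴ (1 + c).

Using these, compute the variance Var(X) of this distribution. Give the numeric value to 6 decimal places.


m_1 = E[X] = σ² = 4, so m_1² = 16.
m_2 = E[X²] = σ⁴ (1 + c) = 16 · (1 + 0.117647) = 16 · 1.117647 = 17.882353.
(Note m_2 − m_1² simplifies to c · σ⁴ = 0.117647 · 16.)

Var(X) = m_2 − m_1² = 17.882353 − 16 = 1.882353.


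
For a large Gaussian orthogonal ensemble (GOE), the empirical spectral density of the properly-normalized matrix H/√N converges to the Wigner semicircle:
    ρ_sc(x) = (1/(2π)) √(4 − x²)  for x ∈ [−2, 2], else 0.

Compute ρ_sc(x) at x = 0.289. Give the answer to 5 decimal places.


ρ_sc(x) = (1/(2π)) √(4 − x²). With x = 0.289:
  4 − x² = 4 − (0.289)² = 4 − 0.083521 = 3.916479.
  √(4 − x²) = 1.979010.
  1/(2π) = 0.159155.
  ρ_sc(0.289) = 0.159155 · 1.979010 = 0.314969.

Rounded to 5 decimal places: ρ_sc(0.289) ≈ 0.31497.


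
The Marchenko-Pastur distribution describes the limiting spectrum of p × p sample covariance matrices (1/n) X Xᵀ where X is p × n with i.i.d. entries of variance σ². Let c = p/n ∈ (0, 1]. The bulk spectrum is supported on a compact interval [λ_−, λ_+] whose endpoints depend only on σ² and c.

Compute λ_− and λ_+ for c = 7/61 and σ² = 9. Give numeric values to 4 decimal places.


c = 7/61 = 0.114754; √c = 0.338754.
λ_− = σ² (1 − √c)² = 9 · (1 − 0.338754)² = 9 · (0.661246)² = 3.935220.
λ_+ = σ² (1 + √c)² = 9 · (1 + 0.338754)² = 9 · (1.338754)² = 16.130354.

Rounded to 4 decimal places: λ_− ≈ 3.9352, λ_+ ≈ 16.1304.


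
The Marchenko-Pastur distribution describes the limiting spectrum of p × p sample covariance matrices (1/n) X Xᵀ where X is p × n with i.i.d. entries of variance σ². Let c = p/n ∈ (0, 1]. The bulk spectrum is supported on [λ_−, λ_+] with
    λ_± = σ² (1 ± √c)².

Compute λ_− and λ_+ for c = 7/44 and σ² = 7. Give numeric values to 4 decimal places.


c = 7/44 = 0.159091; √c = 0.398862.
λ_− = σ² (1 − √c)² = 7 · (1 − 0.398862)² = 7 · (0.601138)² = 2.529568.
λ_+ = σ² (1 + √c)² = 7 · (1 + 0.398862)² = 7 · (1.398862)² = 13.697705.

Rounded to 4 decimal places: λ_− ≈ 2.5296, λ_+ ≈ 13.6977.


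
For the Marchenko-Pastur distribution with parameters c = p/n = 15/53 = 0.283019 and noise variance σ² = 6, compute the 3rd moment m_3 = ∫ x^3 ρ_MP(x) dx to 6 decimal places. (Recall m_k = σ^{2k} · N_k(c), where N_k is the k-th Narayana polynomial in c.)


E[X³] = σ⁶ (1 + 3c + c²) (third MP moment). With σ² = 6 (so σ⁶ = 216) and c = 15/53 = 0.283019: E[X³] = 216 · (1 + 3·0.283019 + (0.283019)²) = 216 · 1.929156.

So E[X^3] = 416.697757.


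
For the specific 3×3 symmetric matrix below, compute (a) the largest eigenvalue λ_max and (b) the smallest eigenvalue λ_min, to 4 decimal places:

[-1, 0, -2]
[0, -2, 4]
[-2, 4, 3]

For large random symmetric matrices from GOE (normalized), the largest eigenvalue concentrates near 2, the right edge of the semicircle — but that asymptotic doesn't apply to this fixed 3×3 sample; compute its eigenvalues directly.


Since M is real symmetric, all three eigenvalues are real; they are the roots of det(λI − M) = λ³ − (tr M) λ² + s λ − det M, where s is the sum of the principal 2×2 minors.
tr M = -1 + (-2) + 3 = 0.
s = ((-1)·(-2) − 0²) + ((-1)·3 − (-2)²) + ((-2)·3 − 4²) = 2 + (-7) + (-22) = -27.
det M (expand along row 1) = (-1)·(-22) − 0·8 + (-2)·(-4) = 30.
Characteristic polynomial: λ³ − 27λ − 30 = 0.
Substitute λ = y + (tr M)/3 = y + 0.000000 to remove the quadratic term: y³ + p·y + q = 0 with p = s − (tr M)²/3 = -27.000000 and q = −2(tr M)³/27 + (tr M)·s/3 − det M = -30.000000.
Three real roots ⇒ use the trigonometric (Viète) form: r = 2√(−p/3) = 6.000000, φ = arccos(3q/(p·r)) = arccos(0.555556) = 0.981765 rad.
y_k = r·cos(φ/3 − 2πk/3) for k = 0, 1, 2 gives y = 5.681569, -1.170507, -4.511062.
λ_k = y_k + 0.000000 gives λ = 5.6816, -1.1705, -4.5111 (check: the sum is 0.0000 = tr M).

Hence λ_max = 5.6816 and λ_min = -4.5111.


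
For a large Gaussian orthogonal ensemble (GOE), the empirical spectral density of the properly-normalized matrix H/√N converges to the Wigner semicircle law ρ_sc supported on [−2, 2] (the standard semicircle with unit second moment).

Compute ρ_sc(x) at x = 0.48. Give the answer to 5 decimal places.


ρ_sc(x) = (1/(2π)) √(4 − x²). With x = 0.48:
  4 − x² = 4 − (0.48)² = 4 − 0.230400 = 3.769600.
  √(4 − x²) = 1.941546.
  1/(2π) = 0.159155.
  ρ_sc(0.48) = 0.159155 · 1.941546 = 0.309007.

Rounded to 5 decimal places: ρ_sc(0.48) ≈ 0.30901.


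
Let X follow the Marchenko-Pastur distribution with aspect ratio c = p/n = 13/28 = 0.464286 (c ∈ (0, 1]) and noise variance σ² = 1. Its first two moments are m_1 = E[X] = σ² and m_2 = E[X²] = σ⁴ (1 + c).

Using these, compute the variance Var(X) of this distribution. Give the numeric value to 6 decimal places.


m_1 = E[X] = σ² = 1, so m_1² = 1.
m_2 = E[X²] = σ⁴ (1 + c) = 1 · (1 + 0.464286) = 1 · 1.464286 = 1.464286.
(Note m_2 − m_1² simplifies to c · σ⁴ = 0.464286 · 1.)

Var(X) = m_2 − m_1² = 1.464286 − 1 = 0.464286.


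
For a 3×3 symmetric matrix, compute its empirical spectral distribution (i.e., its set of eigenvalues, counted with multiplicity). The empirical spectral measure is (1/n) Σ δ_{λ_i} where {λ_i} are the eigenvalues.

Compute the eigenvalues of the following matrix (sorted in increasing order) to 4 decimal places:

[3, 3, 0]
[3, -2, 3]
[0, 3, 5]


Since M is real symmetric, all three eigenvalues are real; they are the roots of det(λI − M) = λ³ − (tr M) λ² + s λ − det M, where s is the sum of the principal 2×2 minors.
tr M = 3 + (-2) + 5 = 6.
s = (3·(-2) − 3²) + (3·5 − 0²) + ((-2)·5 − 3²) = -15 + 15 + (-19) = -19.
det M (expand along row 1) = 3·(-19) − 3·15 + 0·9 = -102.
Characteristic polynomial: λ³ − 6λ² − 19λ + 102 = 0.
Substitute λ = y + (tr M)/3 = y + 2.000000 to remove the quadratic term: y³ + p·y + q = 0 with p = s − (tr M)²/3 = -31.000000 and q = −2(tr M)³/27 + (tr M)·s/3 − det M = 48.000000.
Three real roots ⇒ use the trigonometric (Viète) form: r = 2√(−p/3) = 6.429101, φ = arccos(3q/(p·r)) = arccos(-0.722521) = 2.378238 rad.
y_k = r·cos(φ/3 − 2πk/3) for k = 0, 1, 2 gives y = 4.512534, 1.709560, -6.222093.
λ_k = y_k + 2.000000 gives λ = 6.5125, 3.7096, -4.2221 (check: the sum is 6.0000 = tr M).

Eigenvalues sorted in increasing order: [-4.2221, 3.7096, 6.5125].


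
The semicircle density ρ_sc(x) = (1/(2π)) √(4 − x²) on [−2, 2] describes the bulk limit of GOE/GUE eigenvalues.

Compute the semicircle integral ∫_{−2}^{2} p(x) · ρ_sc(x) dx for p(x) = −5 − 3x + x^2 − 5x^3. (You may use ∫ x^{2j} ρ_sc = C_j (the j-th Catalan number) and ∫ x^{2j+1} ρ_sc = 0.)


Write p(x) = Σ a_i x^i, split into monomials and integrate each against ρ_sc separately.
Using ∫ x^{2j} ρ_sc = C_j = (1/(j+1)) C(2j, j) (Catalan numbers) and ∫ x^{2j+1} ρ_sc = 0 (odd monomials vanish by symmetry):
  i = 0 (even): a_0 · C_{0} = -5 · 1 = -5
  i = 1 (odd): ∫ x^1 ρ_sc = 0 (vanishes)
  i = 2 (even): a_2 · C_{1} = 1 · 1 = 1
  i = 3 (odd): ∫ x^3 ρ_sc = 0 (vanishes)

Summing the contributions: ∫_{−2}^{2} p(x) ρ_sc(x) dx = (-5) + 1 = -4.


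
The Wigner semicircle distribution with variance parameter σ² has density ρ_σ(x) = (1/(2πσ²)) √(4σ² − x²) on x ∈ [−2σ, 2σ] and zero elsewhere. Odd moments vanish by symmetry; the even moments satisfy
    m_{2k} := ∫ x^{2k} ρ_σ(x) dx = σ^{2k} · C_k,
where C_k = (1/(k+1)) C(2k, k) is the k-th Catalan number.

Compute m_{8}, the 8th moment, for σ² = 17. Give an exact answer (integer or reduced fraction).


By the scaled semicircle moment identity, m_{2k} = σ^{2k} · C_k with k = 4.
C_4 = (1/(k+1)) · C(2k, k) = (1/5) · C(8, 4) = (1/5) · 70 = 14.
σ^{2k} = (σ²)^k = (17)^4 = 83521.

Therefore m_{8} = σ^{8} · C_4 = 83521 · 14 = 1169294.


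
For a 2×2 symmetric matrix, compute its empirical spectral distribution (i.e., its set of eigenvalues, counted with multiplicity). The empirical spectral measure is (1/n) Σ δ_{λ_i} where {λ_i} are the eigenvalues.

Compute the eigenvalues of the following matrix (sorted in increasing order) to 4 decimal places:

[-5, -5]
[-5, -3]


Since M is real symmetric, both eigenvalues are real; they are the roots of det(λI − M) = λ² − (tr M) λ + det M.
tr M = -5 + (-3) = -8.
det M = (-5)·(-3) − (-5)² = 15 − 25 = -10.
Characteristic polynomial: λ² + 8λ − 10 = 0.
Discriminant Δ = (tr M)² − 4·det M = 64 − (-40) = 104; √Δ = 10.198039.
λ = (tr M ± √Δ)/2 = (-8 ± 10.198039)/2, giving (tr M − √Δ)/2 = -9.0990 and (tr M + √Δ)/2 = 1.0990.

Eigenvalues sorted in increasing order: [-9.0990, 1.0990].


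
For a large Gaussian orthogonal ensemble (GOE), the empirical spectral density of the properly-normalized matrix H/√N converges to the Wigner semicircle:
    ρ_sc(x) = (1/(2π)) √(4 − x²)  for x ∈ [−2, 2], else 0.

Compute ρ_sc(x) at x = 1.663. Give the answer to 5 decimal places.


ρ_sc(x) = (1/(2π)) √(4 − x²). With x = 1.663:
  4 − x² = 4 − (1.663)² = 4 − 2.765569 = 1.234431.
  √(4 − x²) = 1.111050.
  1/(2π) = 0.159155.
  ρ_sc(1.663) = 0.159155 · 1.111050 = 0.176829.

Rounded to 5 decimal places: ρ_sc(1.663) ≈ 0.17683.


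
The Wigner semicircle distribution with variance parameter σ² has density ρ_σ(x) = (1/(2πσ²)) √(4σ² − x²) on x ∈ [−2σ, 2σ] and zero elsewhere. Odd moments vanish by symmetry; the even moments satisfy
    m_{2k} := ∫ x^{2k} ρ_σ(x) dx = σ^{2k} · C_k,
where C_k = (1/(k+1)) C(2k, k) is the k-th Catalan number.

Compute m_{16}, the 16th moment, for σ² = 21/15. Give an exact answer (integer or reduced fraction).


By the scaled semicircle moment identity, m_{2k} = σ^{2k} · C_k with k = 8.
C_8 = (1/(k+1)) · C(2k, k) = (1/9) · C(16, 8) = (1/9) · 12870 = 1430.
σ^{2k} = (σ²)^k = (21/15)^8 = 5764801/390625.

Therefore m_{16} = σ^{16} · C_8 = (5764801/390625) · 1430 = 1648733086/78125.


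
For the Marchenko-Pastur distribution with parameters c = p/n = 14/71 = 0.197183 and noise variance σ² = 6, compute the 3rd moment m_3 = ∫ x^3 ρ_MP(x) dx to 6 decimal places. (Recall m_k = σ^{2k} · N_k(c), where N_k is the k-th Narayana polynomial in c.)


E[X³] = σ⁶ (1 + 3c + c²) (third MP moment). With σ² = 6 (so σ⁶ = 216) and c = 14/71 = 0.197183: E[X³] = 216 · (1 + 3·0.197183 + (0.197183)²) = 216 · 1.630430.

So E[X^3] = 352.172982.


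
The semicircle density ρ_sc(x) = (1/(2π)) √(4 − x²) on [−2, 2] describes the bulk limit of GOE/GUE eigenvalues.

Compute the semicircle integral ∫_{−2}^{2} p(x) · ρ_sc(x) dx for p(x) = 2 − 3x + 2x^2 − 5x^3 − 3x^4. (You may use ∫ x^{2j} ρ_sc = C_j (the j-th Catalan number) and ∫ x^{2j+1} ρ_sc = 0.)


Write p(x) = Σ a_i x^i, split into monomials and integrate each against ρ_sc separately.
Using ∫ x^{2j} ρ_sc = C_j = (1/(j+1)) C(2j, j) (Catalan numbers) and ∫ x^{2j+1} ρ_sc = 0 (odd monomials vanish by symmetry):
  i = 0 (even): a_0 · C_{0} = 2 · 1 = 2
  i = 1 (odd): ∫ x^1 ρ_sc = 0 (vanishes)
  i = 2 (even): a_2 · C_{1} = 2 · 1 = 2
  i = 3 (odd): ∫ x^3 ρ_sc = 0 (vanishes)
  i = 4 (even): a_4 · C_{2} = -3 · 2 = -6

Summing the contributions: ∫_{−2}^{2} p(x) ρ_sc(x) dx = 2 + 2 + (-6) = -2.


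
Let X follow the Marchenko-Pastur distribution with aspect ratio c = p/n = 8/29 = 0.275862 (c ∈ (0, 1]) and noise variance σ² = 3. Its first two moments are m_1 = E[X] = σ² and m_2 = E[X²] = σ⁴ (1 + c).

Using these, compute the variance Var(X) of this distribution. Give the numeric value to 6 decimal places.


m_1 = E[X] = σ² = 3, so m_1² = 9.
m_2 = E[X²] = σ⁴ (1 + c) = 9 · (1 + 0.275862) = 9 · 1.275862 = 11.482759.
(Note m_2 − m_1² simplifies to c · σ⁴ = 0.275862 · 9.)

Var(X) = m_2 − m_1² = 11.482759 − 9 = 2.482759.


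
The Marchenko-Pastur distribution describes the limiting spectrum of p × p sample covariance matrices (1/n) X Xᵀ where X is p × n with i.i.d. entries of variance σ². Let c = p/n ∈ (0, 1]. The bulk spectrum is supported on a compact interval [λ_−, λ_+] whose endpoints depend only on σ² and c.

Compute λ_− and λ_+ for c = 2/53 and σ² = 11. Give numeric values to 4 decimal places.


c = 2/53 = 0.037736; √c = 0.194257.
λ_− = σ² (1 − √c)² = 11 · (1 − 0.194257)² = 11 · (0.805743)² = 7.141437.
λ_+ = σ² (1 + √c)² = 11 · (1 + 0.194257)² = 11 · (1.194257)² = 15.688752.

Rounded to 4 decimal places: λ_− ≈ 7.1414, λ_+ ≈ 15.6888.


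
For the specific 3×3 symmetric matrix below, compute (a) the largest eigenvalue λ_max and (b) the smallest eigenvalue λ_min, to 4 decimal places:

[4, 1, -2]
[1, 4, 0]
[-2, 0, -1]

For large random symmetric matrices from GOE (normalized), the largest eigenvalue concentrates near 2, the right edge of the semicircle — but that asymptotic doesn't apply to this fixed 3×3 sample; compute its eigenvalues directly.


Since M is real symmetric, all three eigenvalues are real; they are the roots of det(λI − M) = λ³ − (tr M) λ² + s λ − det M, where s is the sum of the principal 2×2 minors.
tr M = 4 + 4 + (-1) = 7.
s = (4·4 − 1²) + (4·(-1) − (-2)²) + (4·(-1) − 0²) = 15 + (-8) + (-4) = 3.
det M (expand along row 1) = 4·(-4) − 1·(-1) + (-2)·8 = -31.
Characteristic polynomial: λ³ − 7λ² + 3λ + 31 = 0.
Substitute λ = y + (tr M)/3 = y + 2.333333 to remove the quadratic term: y³ + p·y + q = 0 with p = s − (tr M)²/3 = -13.333333 and q = −2(tr M)³/27 + (tr M)·s/3 − det M = 12.592593.
Three real roots ⇒ use the trigonometric (Viète) form: r = 2√(−p/3) = 4.216370, φ = arccos(3q/(p·r)) = arccos(-0.671984) = 2.307681 rad.
y_k = r·cos(φ/3 − 2πk/3) for k = 0, 1, 2 gives y = 3.029245, 1.025277, -4.054522.
λ_k = y_k + 2.333333 gives λ = 5.3626, 3.3586, -1.7212 (check: the sum is 7.0000 = tr M).

Hence λ_max = 5.3626 and λ_min = -1.7212.


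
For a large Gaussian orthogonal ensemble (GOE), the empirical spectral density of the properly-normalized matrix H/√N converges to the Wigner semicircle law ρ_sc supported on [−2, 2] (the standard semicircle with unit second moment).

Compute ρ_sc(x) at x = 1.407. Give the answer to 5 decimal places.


ρ_sc(x) = (1/(2π)) √(4 − x²). With x = 1.407:
  4 − x² = 4 − (1.407)² = 4 − 1.979649 = 2.020351.
  √(4 − x²) = 1.421391.
  1/(2π) = 0.159155.
  ρ_sc(1.407) = 0.159155 · 1.421391 = 0.226221.

Rounded to 5 decimal places: ρ_sc(1.407) ≈ 0.22622.


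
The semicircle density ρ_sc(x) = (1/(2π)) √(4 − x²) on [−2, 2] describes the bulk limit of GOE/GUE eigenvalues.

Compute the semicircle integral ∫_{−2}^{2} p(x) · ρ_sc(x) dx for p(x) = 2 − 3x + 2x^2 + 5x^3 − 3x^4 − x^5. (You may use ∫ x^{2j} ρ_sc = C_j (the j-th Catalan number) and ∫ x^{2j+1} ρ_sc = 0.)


Write p(x) = Σ a_i x^i, split into monomials and integrate each against ρ_sc separately.
Using ∫ x^{2j} ρ_sc = C_j = (1/(j+1)) C(2j, j) (Catalan numbers) and ∫ x^{2j+1} ρ_sc = 0 (odd monomials vanish by symmetry):
  i = 0 (even): a_0 · C_{0} = 2 · 1 = 2
  i = 1 (odd): ∫ x^1 ρ_sc = 0 (vanishes)
  i = 2 (even): a_2 · C_{1} = 2 · 1 = 2
  i = 3 (odd): ∫ x^3 ρ_sc = 0 (vanishes)
  i = 4 (even): a_4 · C_{2} = -3 · 2 = -6
  i = 5 (odd): ∫ x^5 ρ_sc = 0 (vanishes)

Summing the contributions: ∫_{−2}^{2} p(x) ρ_sc(x) dx = 2 + 2 + (-6) = -2.


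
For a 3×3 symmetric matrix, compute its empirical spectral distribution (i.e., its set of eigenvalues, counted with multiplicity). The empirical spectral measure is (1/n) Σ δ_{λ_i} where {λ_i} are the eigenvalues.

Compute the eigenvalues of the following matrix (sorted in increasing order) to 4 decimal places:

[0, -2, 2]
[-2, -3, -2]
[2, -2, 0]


Since M is real symmetric, all three eigenvalues are real; they are the roots of det(λI − M) = λ³ − (tr M) λ² + s λ − det M, where s is the sum of the principal 2×2 minors.
tr M = 0 + (-3) + 0 = -3.
s = (0·(-3) − (-2)²) + (0·0 − 2²) + ((-3)·0 − (-2)²) = -4 + (-4) + (-4) = -12.
det M (expand along row 1) = 0·(-4) − (-2)·4 + 2·10 = 28.
Characteristic polynomial: λ³ + 3λ² − 12λ − 28 = 0.
Substitute λ = y + (tr M)/3 = y − 1.000000 to remove the quadratic term: y³ + p·y + q = 0 with p = s − (tr M)²/3 = -15.000000 and q = −2(tr M)³/27 + (tr M)·s/3 − det M = -14.000000.
Three real roots ⇒ use the trigonometric (Viète) form: r = 2√(−p/3) = 4.472136, φ = arccos(3q/(p·r)) = arccos(0.626099) = 0.894256 rad.
y_k = r·cos(φ/3 − 2πk/3) for k = 0, 1, 2 gives y = 4.274917, -1.000000, -3.274917.
λ_k = y_k − 1.000000 gives λ = 3.2749, -2.0000, -4.2749 (check: the sum is -3.0000 = tr M).

Eigenvalues sorted in increasing order: [-4.2749, -2.0000, 3.2749].


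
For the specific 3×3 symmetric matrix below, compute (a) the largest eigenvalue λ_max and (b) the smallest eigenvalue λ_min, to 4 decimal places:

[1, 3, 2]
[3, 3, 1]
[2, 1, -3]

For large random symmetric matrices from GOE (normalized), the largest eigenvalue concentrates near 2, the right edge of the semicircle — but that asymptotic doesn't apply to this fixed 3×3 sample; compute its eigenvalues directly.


Since M is real symmetric, all three eigenvalues are real; they are the roots of det(λI − M) = λ³ − (tr M) λ² + s λ − det M, where s is the sum of the principal 2×2 minors.
tr M = 1 + 3 + (-3) = 1.
s = (1·3 − 3²) + (1·(-3) − 2²) + (3·(-3) − 1²) = -6 + (-7) + (-10) = -23.
det M (expand along row 1) = 1·(-10) − 3·(-11) + 2·(-3) = 17.
Characteristic polynomial: λ³ − λ² − 23λ − 17 = 0.
Substitute λ = y + (tr M)/3 = y + 0.333333 to remove the quadratic term: y³ + p·y + q = 0 with p = s − (tr M)²/3 = -23.333333 and q = −2(tr M)³/27 + (tr M)·s/3 − det M = -24.740741.
Three real roots ⇒ use the trigonometric (Viète) form: r = 2√(−p/3) = 5.577734, φ = arccos(3q/(p·r)) = arccos(0.570295) = 0.963932 rad.
y_k = r·cos(φ/3 − 2πk/3) for k = 0, 1, 2 gives y = 5.292278, -1.120630, -4.171648.
λ_k = y_k + 0.333333 gives λ = 5.6256, -0.7873, -3.8383 (check: the sum is 1.0000 = tr M).

Hence λ_max = 5.6256 and λ_min = -3.8383.


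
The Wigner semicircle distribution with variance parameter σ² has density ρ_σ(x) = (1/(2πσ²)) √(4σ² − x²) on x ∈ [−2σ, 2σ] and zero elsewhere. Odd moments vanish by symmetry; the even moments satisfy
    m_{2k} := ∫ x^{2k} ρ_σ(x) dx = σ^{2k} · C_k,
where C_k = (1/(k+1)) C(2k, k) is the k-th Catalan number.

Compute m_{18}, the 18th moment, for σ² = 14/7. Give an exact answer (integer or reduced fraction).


By the scaled semicircle moment identity, m_{2k} = σ^{2k} · C_k with k = 9.
C_9 = (1/(k+1)) · C(2k, k) = (1/10) · C(18, 9) = (1/10) · 48620 = 4862.
σ^{2k} = (σ²)^k = (14/7)^9 = 512.

Therefore m_{18} = σ^{18} · C_9 = 512 · 4862 = 2489344.


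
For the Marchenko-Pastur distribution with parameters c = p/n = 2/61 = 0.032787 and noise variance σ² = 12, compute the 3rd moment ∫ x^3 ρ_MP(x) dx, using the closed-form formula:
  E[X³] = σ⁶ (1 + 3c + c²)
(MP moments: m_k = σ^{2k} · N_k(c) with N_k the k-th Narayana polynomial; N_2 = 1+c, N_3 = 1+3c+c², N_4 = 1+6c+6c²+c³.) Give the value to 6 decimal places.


E[X³] = σ⁶ (1 + 3c + c²) (third MP moment). With σ² = 12 (so σ⁶ = 1728) and c = 2/61 = 0.032787: E[X³] = 1728 · (1 + 3·0.032787 + (0.032787)²) = 1728 · 1.099436.

So E[X^3] = 1899.824778.


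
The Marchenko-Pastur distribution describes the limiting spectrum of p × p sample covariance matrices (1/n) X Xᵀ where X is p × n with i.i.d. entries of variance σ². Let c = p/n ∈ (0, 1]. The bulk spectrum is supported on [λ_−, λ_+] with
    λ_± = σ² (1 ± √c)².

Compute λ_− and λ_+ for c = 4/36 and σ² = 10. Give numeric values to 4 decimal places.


c = 4/36 = 0.111111; √c = 0.333333.
λ_− = σ² (1 − √c)² = 10 · (1 − 0.333333)² = 10 · (0.666667)² = 4.444444.
λ_+ = σ² (1 + √c)² = 10 · (1 + 0.333333)² = 10 · (1.333333)² = 17.777778.

Rounded to 4 decimal places: λ_− ≈ 4.4444, λ_+ ≈ 17.7778.


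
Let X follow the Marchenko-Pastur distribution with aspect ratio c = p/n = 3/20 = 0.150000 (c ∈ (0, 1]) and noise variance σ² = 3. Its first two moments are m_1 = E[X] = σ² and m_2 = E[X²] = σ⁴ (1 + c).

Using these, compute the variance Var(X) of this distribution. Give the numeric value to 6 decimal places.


m_1 = E[X] = σ² = 3, so m_1² = 9.
m_2 = E[X²] = σ⁴ (1 + c) = 9 · (1 + 0.150000) = 9 · 1.150000 = 10.350000.
(Note m_2 − m_1² simplifies to c · σ⁴ = 0.150000 · 9.)

Var(X) = m_2 − m_1² = 10.350000 − 9 = 1.350000.


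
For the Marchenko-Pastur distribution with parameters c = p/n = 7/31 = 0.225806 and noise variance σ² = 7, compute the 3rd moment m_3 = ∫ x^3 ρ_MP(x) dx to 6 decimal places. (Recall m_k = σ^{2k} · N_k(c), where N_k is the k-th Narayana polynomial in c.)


E[X³] = σ⁶ (1 + 3c + c²) (third MP moment). With σ² = 7 (so σ⁶ = 343) and c = 7/31 = 0.225806: E[X³] = 343 · (1 + 3·0.225806 + (0.225806)²) = 343 · 1.728408.

So E[X^3] = 592.843913.


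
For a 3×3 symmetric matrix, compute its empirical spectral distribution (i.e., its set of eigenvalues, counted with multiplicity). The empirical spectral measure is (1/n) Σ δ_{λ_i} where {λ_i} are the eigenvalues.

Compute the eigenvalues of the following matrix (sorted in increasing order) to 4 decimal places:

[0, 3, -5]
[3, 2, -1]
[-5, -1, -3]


Since M is real symmetric, all three eigenvalues are real; they are the roots of det(λI − M) = λ³ − (tr M) λ² + s λ − det M, where s is the sum of the principal 2×2 minors.
tr M = 0 + 2 + (-3) = -1.
s = (0·2 − 3²) + (0·(-3) − (-5)²) + (2·(-3) − (-1)²) = -9 + (-25) + (-7) = -41.
det M (expand along row 1) = 0·(-7) − 3·(-14) + (-5)·7 = 7.
Characteristic polynomial: λ³ + λ² − 41λ − 7 = 0.
Substitute λ = y + (tr M)/3 = y − 0.333333 to remove the quadratic term: y³ + p·y + q = 0 with p = s − (tr M)²/3 = -41.333333 and q = −2(tr M)³/27 + (tr M)·s/3 − det M = 6.740741.
Three real roots ⇒ use the trigonometric (Viète) form: r = 2√(−p/3) = 7.423686, φ = arccos(3q/(p·r)) = arccos(-0.065904) = 1.636748 rad.
y_k = r·cos(φ/3 − 2πk/3) for k = 0, 1, 2 gives y = 6.345953, 0.163188, -6.509141.
λ_k = y_k − 0.333333 gives λ = 6.0126, -0.1701, -6.8425 (check: the sum is -1.0000 = tr M).

Eigenvalues sorted in increasing order: [-6.8425, -0.1701, 6.0126].


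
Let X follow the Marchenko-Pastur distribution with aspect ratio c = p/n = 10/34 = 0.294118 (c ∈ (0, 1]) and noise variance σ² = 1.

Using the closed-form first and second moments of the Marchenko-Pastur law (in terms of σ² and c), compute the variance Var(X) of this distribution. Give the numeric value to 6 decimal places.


Recall the MP moments m_1 = E[X] = σ² and m_2 = E[X²] = σ⁴ (1 + c).
m_1 = E[X] = σ² = 1, so m_1² = 1.
m_2 = E[X²] = σ⁴ (1 + c) = 1 · (1 + 0.294118) = 1 · 1.294118 = 1.294118.
(Note m_2 − m_1² simplifies to c · σ⁴ = 0.294118 · 1.)

Var(X) = m_2 − m_1² = 1.294118 − 1 = 0.294118.


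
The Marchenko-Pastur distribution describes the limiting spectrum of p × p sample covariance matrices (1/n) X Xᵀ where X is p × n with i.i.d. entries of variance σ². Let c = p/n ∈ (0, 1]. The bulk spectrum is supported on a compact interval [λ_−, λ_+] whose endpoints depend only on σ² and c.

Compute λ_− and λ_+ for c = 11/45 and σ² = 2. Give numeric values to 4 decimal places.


c = 11/45 = 0.244444; √c = 0.494413.
λ_− = σ² (1 − √c)² = 2 · (1 − 0.494413)² = 2 · (0.505587)² = 0.511236.
λ_+ = σ² (1 + √c)² = 2 · (1 + 0.494413)² = 2 · (1.494413)² = 4.466542.

Rounded to 4 decimal places: λ_− ≈ 0.5112, λ_+ ≈ 4.4665.


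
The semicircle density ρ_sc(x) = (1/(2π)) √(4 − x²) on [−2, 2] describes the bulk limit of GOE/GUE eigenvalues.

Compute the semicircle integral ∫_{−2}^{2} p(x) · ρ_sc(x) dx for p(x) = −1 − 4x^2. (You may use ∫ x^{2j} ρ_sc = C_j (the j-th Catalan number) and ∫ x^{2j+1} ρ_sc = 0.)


Write p(x) = Σ a_i x^i, split into monomials and integrate each against ρ_sc separately.
Using ∫ x^{2j} ρ_sc = C_j = (1/(j+1)) C(2j, j) (Catalan numbers) and ∫ x^{2j+1} ρ_sc = 0 (odd monomials vanish by symmetry):
  i = 0 (even): a_0 · C_{0} = -1 · 1 = -1
  i = 2 (even): a_2 · C_{1} = -4 · 1 = -4

Summing the contributions: ∫_{−2}^{2} p(x) ρ_sc(x) dx = (-1) + (-4) = -5.


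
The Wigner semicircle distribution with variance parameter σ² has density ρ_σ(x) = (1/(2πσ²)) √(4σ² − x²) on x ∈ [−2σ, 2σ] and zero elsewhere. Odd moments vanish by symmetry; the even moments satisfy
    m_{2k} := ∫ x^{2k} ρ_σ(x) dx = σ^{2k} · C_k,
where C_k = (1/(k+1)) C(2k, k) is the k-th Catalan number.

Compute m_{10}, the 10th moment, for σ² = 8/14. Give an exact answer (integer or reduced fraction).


By the scaled semicircle moment identity, m_{2k} = σ^{2k} · C_k with k = 5.
C_5 = (1/(k+1)) · C(2k, k) = (1/6) · C(10, 5) = (1/6) · 252 = 42.
σ^{2k} = (σ²)^k = (8/14)^5 = 1024/16807.

Therefore m_{10} = σ^{10} · C_5 = (1024/16807) · 42 = 6144/2401.


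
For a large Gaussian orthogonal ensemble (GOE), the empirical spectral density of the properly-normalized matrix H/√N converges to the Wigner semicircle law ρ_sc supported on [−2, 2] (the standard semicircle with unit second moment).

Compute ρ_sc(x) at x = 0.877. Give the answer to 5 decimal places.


ρ_sc(x) = (1/(2π)) √(4 − x²). With x = 0.877:
  4 − x² = 4 − (0.877)² = 4 − 0.769129 = 3.230871.
  √(4 − x²) = 1.797462.
  1/(2π) = 0.159155.
  ρ_sc(0.877) = 0.159155 · 1.797462 = 0.286075.

Rounded to 5 decimal places: ρ_sc(0.877) ≈ 0.28608.


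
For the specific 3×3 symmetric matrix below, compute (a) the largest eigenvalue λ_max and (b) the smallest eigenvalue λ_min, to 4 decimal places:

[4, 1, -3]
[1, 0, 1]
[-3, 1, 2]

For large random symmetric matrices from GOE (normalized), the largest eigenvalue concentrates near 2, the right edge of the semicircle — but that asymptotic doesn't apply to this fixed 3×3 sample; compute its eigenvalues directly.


Since M is real symmetric, all three eigenvalues are real; they are the roots of det(λI − M) = λ³ − (tr M) λ² + s λ − det M, where s is the sum of the principal 2×2 minors.
tr M = 4 + 0 + 2 = 6.
s = (4·0 − 1²) + (4·2 − (-3)²) + (0·2 − 1²) = -1 + (-1) + (-1) = -3.
det M (expand along row 1) = 4·(-1) − 1·5 + (-3)·1 = -12.
Characteristic polynomial: λ³ − 6λ² − 3λ + 12 = 0.
Substitute λ = y + (tr M)/3 = y + 2.000000 to remove the quadratic term: y³ + p·y + q = 0 with p = s − (tr M)²/3 = -15.000000 and q = −2(tr M)³/27 + (tr M)·s/3 − det M = -10.000000.
Three real roots ⇒ use the trigonometric (Viète) form: r = 2√(−p/3) = 4.472136, φ = arccos(3q/(p·r)) = arccos(0.447214) = 1.107149 rad.
y_k = r·cos(φ/3 − 2πk/3) for k = 0, 1, 2 gives y = 4.171030, -0.688417, -3.482613.
λ_k = y_k + 2.000000 gives λ = 6.1710, 1.3116, -1.4826 (check: the sum is 6.0000 = tr M).

Hence λ_max = 6.1710 and λ_min = -1.4826.


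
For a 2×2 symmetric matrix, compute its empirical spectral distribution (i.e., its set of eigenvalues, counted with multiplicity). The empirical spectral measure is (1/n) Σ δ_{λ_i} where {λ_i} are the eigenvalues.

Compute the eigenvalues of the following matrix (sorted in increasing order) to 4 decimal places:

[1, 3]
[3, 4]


Since M is real symmetric, both eigenvalues are real; they are the roots of det(λI − M) = λ² − (tr M) λ + det M.
tr M = 1 + 4 = 5.
det M = 1·4 − 3² = 4 − 9 = -5.
Characteristic polynomial: λ² − 5λ − 5 = 0.
Discriminant Δ = (tr M)² − 4·det M = 25 − (-20) = 45; √Δ = 6.708204.
λ = (tr M ± √Δ)/2 = (5 ± 6.708204)/2, giving (tr M − √Δ)/2 = -0.8541 and (tr M + √Δ)/2 = 5.8541.

Eigenvalues sorted in increasing order: [-0.8541, 5.8541].


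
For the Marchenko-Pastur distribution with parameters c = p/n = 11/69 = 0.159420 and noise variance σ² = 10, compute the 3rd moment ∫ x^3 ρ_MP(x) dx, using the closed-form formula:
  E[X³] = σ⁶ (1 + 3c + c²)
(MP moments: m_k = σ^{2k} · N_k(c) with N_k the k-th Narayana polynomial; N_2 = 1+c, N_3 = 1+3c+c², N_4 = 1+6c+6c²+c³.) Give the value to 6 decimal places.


E[X³] = σ⁶ (1 + 3c + c²) (third MP moment). With σ² = 10 (so σ⁶ = 1000) and c = 11/69 = 0.159420: E[X³] = 1000 · (1 + 3·0.159420 + (0.159420)²) = 1000 · 1.503676.

So E[X^3] = 1503.675698.


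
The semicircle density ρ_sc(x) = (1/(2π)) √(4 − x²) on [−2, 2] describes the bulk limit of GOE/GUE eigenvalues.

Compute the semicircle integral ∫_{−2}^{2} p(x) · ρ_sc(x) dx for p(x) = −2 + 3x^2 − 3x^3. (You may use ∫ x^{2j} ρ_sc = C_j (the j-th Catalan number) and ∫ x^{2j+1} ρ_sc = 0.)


Write p(x) = Σ a_i x^i, split into monomials and integrate each against ρ_sc separately.
Using ∫ x^{2j} ρ_sc = C_j = (1/(j+1)) C(2j, j) (Catalan numbers) and ∫ x^{2j+1} ρ_sc = 0 (odd monomials vanish by symmetry):
  i = 0 (even): a_0 · C_{0} = -2 · 1 = -2
  i = 2 (even): a_2 · C_{1} = 3 · 1 = 3
  i = 3 (odd): ∫ x^3 ρ_sc = 0 (vanishes)

Summing the contributions: ∫_{−2}^{2} p(x) ρ_sc(x) dx = (-2) + 3 = 1.


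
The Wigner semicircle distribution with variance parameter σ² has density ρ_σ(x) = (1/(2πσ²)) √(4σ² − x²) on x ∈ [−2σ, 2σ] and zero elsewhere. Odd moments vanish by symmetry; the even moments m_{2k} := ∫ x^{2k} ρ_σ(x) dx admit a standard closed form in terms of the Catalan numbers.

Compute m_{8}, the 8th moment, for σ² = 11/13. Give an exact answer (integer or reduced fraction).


By the scaled semicircle moment identity, m_{2k} = σ^{2k} · C_k with k = 4.
C_4 = (1/(k+1)) · C(2k, k) = (1/5) · C(8, 4) = (1/5) · 70 = 14.
σ^{2k} = (σ²)^k = (11/13)^4 = 14641/28561.

Therefore m_{8} = σ^{8} · C_4 = (14641/28561) · 14 = 204974/28561.


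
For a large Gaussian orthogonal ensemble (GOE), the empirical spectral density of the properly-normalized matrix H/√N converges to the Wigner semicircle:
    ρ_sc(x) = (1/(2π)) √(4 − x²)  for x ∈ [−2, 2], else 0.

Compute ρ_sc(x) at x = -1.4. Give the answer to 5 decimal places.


ρ_sc(x) = (1/(2π)) √(4 − x²). With x = -1.4:
  4 − x² = 4 − (-1.4)² = 4 − 1.960000 = 2.040000.
  √(4 − x²) = 1.428286.
  1/(2π) = 0.159155.
  ρ_sc(-1.4) = 0.159155 · 1.428286 = 0.227319.

Rounded to 5 decimal places: ρ_sc(-1.4) ≈ 0.22732.
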